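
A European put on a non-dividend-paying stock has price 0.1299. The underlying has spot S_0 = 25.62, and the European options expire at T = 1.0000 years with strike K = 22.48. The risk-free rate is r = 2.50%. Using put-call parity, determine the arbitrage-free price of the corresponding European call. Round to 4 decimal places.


Put-call parity: C - P = S_0 * exp(-qT) - K * exp(-rT).
S_0 * exp(-qT) = 25.6200 * 1.00000000 = 25.62000000
K * exp(-rT) = 22.4800 * 0.97530991 = 21.92496682
C = P + S*exp(-qT) - K*exp(-rT)
C = 0.1299 + 25.62000000 - 21.92496682 = 3.8249

Answer: Call price = 3.8249


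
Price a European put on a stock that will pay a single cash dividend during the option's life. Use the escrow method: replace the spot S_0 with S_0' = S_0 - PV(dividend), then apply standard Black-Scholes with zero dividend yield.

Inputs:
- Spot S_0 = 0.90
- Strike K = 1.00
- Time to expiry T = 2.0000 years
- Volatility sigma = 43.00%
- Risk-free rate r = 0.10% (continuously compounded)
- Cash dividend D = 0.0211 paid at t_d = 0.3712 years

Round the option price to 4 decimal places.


PV(D) = D * exp(-r * t_d) = 0.0211 * 0.99962887 = 0.02109217
S_0' = S_0 - PV(D) = 0.9000 - 0.02109217 = 0.87890783
d1 = (ln(S_0'/K) + (r + sigma^2/2)*T) / (sigma*sqrt(T)) = 0.09508902
d2 = d1 - sigma*sqrt(T) = -0.51302281
exp(-rT) = 0.99800200
N(-d1) = 0.46212206; N(-d2) = 0.69603232
P = K * exp(-rT) * N(-d2) - S_0' * N(-d1) = 1.0000 * 0.99800200 * 0.69603232 - 0.87890783 * 0.46212206 = 0.2885

Answer: Price = 0.2885


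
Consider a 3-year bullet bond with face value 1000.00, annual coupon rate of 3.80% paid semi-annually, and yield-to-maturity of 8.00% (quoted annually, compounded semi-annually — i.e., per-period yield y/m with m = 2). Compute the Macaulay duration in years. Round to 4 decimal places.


Answer: Macaulay duration = 2.8537 years

Derivation:
Coupon per period c = face * coupon_rate / m = 19.000000
Periods per year m = 2; per-period yield y/m = 0.040000
Number of cashflows N = 6
Cashflows (t years, CF_t, discount factor 1/(1+y/m)^(m*t), PV):
  t = 0.5000: CF_t = 19.000000, DF = 0.961538, PV = 18.269231
  t = 1.0000: CF_t = 19.000000, DF = 0.924556, PV = 17.566568
  t = 1.5000: CF_t = 19.000000, DF = 0.888996, PV = 16.890931
  t = 2.0000: CF_t = 19.000000, DF = 0.854804, PV = 16.241280
  t = 2.5000: CF_t = 19.000000, DF = 0.821927, PV = 15.616615
  t = 3.0000: CF_t = 1019.000000, DF = 0.790315, PV = 805.330502
Price P = sum_t PV_t = 889.915126
Macaulay numerator sum_t t * PV_t:
  t * PV_t at t = 0.5000: 9.134615
  t * PV_t at t = 1.0000: 17.566568
  t * PV_t at t = 1.5000: 25.336396
  t * PV_t at t = 2.0000: 32.482559
  t * PV_t at t = 2.5000: 39.041538
  t * PV_t at t = 3.0000: 2415.991505
Macaulay duration D = (sum_t t * PV_t) / P = 2539.553182 / 889.915126 = 2.853703


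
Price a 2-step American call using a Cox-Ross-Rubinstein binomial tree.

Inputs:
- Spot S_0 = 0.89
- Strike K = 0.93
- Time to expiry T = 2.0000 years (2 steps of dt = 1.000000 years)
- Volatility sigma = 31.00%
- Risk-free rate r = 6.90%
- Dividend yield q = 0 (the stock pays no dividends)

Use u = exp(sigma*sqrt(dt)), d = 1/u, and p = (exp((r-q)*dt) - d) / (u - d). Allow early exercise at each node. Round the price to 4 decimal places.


dt = T/N = 1.000000
u = exp(sigma*sqrt(dt)) = 1.363425; d = 1/u = 0.733447
p = (exp((r-q)*dt) - d) / (u - d) = 0.536509
Discount per step: exp(-r*dt) = 0.933327
Stock lattice S(k, i) with i counting down-moves:
  k=0: S(0,0) = 0.8900
  k=1: S(1,0) = 1.2134; S(1,1) = 0.6528
  k=2: S(2,0) = 1.6544; S(2,1) = 0.8900; S(2,2) = 0.4788
Terminal payoffs V(N, i) = max(S_T - K, 0):
  V(2,0) = 0.724446; V(2,1) = 0.000000; V(2,2) = 0.000000
Backward induction: V(k, i) = exp(-r*dt) * [p * V(k+1, i) + (1-p) * V(k+1, i+1)]; then take max(V_cont, immediate exercise) for American.
  V(1,0) = exp(-r*dt) * [p*0.724446 + (1-p)*0.000000] = 0.362758; exercise = 0.283448; V(1,0) = max -> 0.362758
  V(1,1) = exp(-r*dt) * [p*0.000000 + (1-p)*0.000000] = 0.000000; exercise = 0.000000; V(1,1) = max -> 0.000000
  V(0,0) = exp(-r*dt) * [p*0.362758 + (1-p)*0.000000] = 0.181647; exercise = 0.000000; V(0,0) = max -> 0.181647

Answer: Price = V(0,0) = 0.1816


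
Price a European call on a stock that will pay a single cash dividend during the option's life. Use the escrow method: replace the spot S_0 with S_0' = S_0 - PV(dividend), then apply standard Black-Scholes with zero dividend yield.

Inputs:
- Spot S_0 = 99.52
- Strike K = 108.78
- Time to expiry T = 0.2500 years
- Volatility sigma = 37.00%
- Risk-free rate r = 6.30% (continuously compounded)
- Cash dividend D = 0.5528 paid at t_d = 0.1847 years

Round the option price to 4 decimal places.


PV(D) = D * exp(-r * t_d) = 0.5528 * 0.98843134 = 0.54640484
S_0' = S_0 - PV(D) = 99.5200 - 0.54640484 = 98.97359516
d1 = (ln(S_0'/K) + (r + sigma^2/2)*T) / (sigma*sqrt(T)) = -0.33303727
d2 = d1 - sigma*sqrt(T) = -0.51803727
exp(-rT) = 0.98437338
N(d1) = 0.36955307; N(d2) = 0.30221613
C = S_0' * N(d1) - K * exp(-rT) * N(d2) = 98.97359516 * 0.36955307 - 108.7800 * 0.98437338 * 0.30221613 = 4.2147

Answer: Price = 4.2147


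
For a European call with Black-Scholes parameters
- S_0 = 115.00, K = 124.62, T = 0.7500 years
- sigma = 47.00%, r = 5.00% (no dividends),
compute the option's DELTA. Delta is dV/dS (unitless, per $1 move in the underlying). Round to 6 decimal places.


Answer: Delta = 0.539143

Derivation:
d1 = 0.0982736669; d2 = -0.3087582729
phi(d1) = 0.3970204890; exp(-qT) = 1.0000000000; exp(-rT) = 0.9631944177
N(d1) = 0.5391425061
Delta = exp(-qT) * N(d1) = 1.0000000000 * 0.5391425061 = 0.539143


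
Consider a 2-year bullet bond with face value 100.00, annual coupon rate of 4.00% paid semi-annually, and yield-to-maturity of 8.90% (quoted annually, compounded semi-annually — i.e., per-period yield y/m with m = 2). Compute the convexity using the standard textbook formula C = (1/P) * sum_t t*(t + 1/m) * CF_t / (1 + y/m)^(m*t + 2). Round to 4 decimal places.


Coupon per period c = face * coupon_rate / m = 2.000000
Periods per year m = 2; per-period yield y/m = 0.044500
Number of cashflows N = 4
Cashflows (t years, CF_t, discount factor 1/(1+y/m)^(m*t), PV):
  t = 0.5000: CF_t = 2.000000, DF = 0.957396, PV = 1.914792
  t = 1.0000: CF_t = 2.000000, DF = 0.916607, PV = 1.833214
  t = 1.5000: CF_t = 2.000000, DF = 0.877556, PV = 1.755111
  t = 2.0000: CF_t = 102.000000, DF = 0.840168, PV = 85.697153
Price P = sum_t PV_t = 91.200270
Convexity numerator sum_t t*(t + 1/m) * CF_t / (1+y/m)^(m*t + 2):
  t = 0.5000: term = 0.877556
  t = 1.0000: term = 2.520505
  t = 1.5000: term = 4.826241
  t = 2.0000: term = 392.752999
Convexity = (1/P) * sum = 400.977301 / 91.200270 = 4.396668

Answer: Convexity = 4.3967


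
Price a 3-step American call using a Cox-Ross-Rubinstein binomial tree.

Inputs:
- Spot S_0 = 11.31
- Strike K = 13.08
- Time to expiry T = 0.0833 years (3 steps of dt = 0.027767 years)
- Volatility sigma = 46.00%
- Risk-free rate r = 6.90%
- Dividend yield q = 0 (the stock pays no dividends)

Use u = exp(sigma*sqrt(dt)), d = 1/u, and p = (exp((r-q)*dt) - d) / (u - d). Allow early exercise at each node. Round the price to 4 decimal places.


Answer: Price = V(0,0) = 0.1378

Derivation:
dt = T/N = 0.027767
u = exp(sigma*sqrt(dt)) = 1.079666; d = 1/u = 0.926213
p = (exp((r-q)*dt) - d) / (u - d) = 0.493344
Discount per step: exp(-r*dt) = 0.998086
Stock lattice S(k, i) with i counting down-moves:
  k=0: S(0,0) = 11.3100
  k=1: S(1,0) = 12.2110; S(1,1) = 10.4755
  k=2: S(2,0) = 13.1838; S(2,1) = 11.3100; S(2,2) = 9.7025
  k=3: S(3,0) = 14.2341; S(3,1) = 12.2110; S(3,2) = 10.4755; S(3,3) = 8.9866
Terminal payoffs V(N, i) = max(S_T - K, 0):
  V(3,0) = 1.154111; V(3,1) = 0.000000; V(3,2) = 0.000000; V(3,3) = 0.000000
Backward induction: V(k, i) = exp(-r*dt) * [p * V(k+1, i) + (1-p) * V(k+1, i+1)]; then take max(V_cont, immediate exercise) for American.
  V(2,0) = exp(-r*dt) * [p*1.154111 + (1-p)*0.000000] = 0.568284; exercise = 0.103815; V(2,0) = max -> 0.568284
  V(2,1) = exp(-r*dt) * [p*0.000000 + (1-p)*0.000000] = 0.000000; exercise = 0.000000; V(2,1) = max -> 0.000000
  V(2,2) = exp(-r*dt) * [p*0.000000 + (1-p)*0.000000] = 0.000000; exercise = 0.000000; V(2,2) = max -> 0.000000
  V(1,0) = exp(-r*dt) * [p*0.568284 + (1-p)*0.000000] = 0.279823; exercise = 0.000000; V(1,0) = max -> 0.279823
  V(1,1) = exp(-r*dt) * [p*0.000000 + (1-p)*0.000000] = 0.000000; exercise = 0.000000; V(1,1) = max -> 0.000000
  V(0,0) = exp(-r*dt) * [p*0.279823 + (1-p)*0.000000] = 0.137785; exercise = 0.000000; V(0,0) = max -> 0.137785


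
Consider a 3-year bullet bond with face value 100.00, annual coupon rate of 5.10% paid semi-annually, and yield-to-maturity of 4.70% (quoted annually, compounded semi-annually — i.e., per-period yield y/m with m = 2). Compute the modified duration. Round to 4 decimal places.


Answer: Modified duration = 2.7560

Derivation:
Coupon per period c = face * coupon_rate / m = 2.550000
Periods per year m = 2; per-period yield y/m = 0.023500
Number of cashflows N = 6
Cashflows (t years, CF_t, discount factor 1/(1+y/m)^(m*t), PV):
  t = 0.5000: CF_t = 2.550000, DF = 0.977040, PV = 2.491451
  t = 1.0000: CF_t = 2.550000, DF = 0.954606, PV = 2.434246
  t = 1.5000: CF_t = 2.550000, DF = 0.932688, PV = 2.378355
  t = 2.0000: CF_t = 2.550000, DF = 0.911273, PV = 2.323747
  t = 2.5000: CF_t = 2.550000, DF = 0.890350, PV = 2.270393
  t = 3.0000: CF_t = 102.550000, DF = 0.869907, PV = 89.208982
Price P = sum_t PV_t = 101.107173
First compute Macaulay numerator sum_t t * PV_t:
  t * PV_t at t = 0.5000: 1.245725
  t * PV_t at t = 1.0000: 2.434246
  t * PV_t at t = 1.5000: 3.567532
  t * PV_t at t = 2.0000: 4.647493
  t * PV_t at t = 2.5000: 5.675981
  t * PV_t at t = 3.0000: 267.626946
Macaulay duration D = 285.197924 / 101.107173 = 2.820749
Modified duration = D / (1 + y/m) = 2.820749 / (1 + 0.023500) = 2.755983


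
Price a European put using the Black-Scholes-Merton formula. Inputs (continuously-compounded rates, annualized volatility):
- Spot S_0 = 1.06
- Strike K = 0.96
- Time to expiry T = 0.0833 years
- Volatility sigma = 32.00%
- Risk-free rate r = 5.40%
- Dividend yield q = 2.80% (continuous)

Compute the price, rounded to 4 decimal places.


Answer: Price = 0.0064

Derivation:
d1 = (ln(S/K) + (r - q + 0.5*sigma^2) * T) / (sigma * sqrt(T)) = 1.14253404
d2 = d1 - sigma * sqrt(T) = 1.05017647
exp(-rT) = 0.99551190; exp(-qT) = 0.99767032
P = K * exp(-rT) * N(-d2) - S_0 * exp(-qT) * N(-d1)
N(-d1) = 0.12661605; N(-d2) = 0.14681849
P = 0.9600 * 0.99551190 * 0.14681849 - 1.0600 * 0.99767032 * 0.12661605 = 0.0064


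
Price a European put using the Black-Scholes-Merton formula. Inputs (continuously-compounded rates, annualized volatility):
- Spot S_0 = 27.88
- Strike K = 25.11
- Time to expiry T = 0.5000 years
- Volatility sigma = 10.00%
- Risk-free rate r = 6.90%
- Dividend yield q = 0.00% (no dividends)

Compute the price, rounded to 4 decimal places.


Answer: Price = 0.0170

Derivation:
d1 = (ln(S/K) + (r - q + 0.5*sigma^2) * T) / (sigma * sqrt(T)) = 2.00314035
d2 = d1 - sigma * sqrt(T) = 1.93242967
exp(-rT) = 0.96608834; exp(-qT) = 1.00000000
P = K * exp(-rT) * N(-d2) - S_0 * exp(-qT) * N(-d1)
N(-d1) = 0.02258111; N(-d2) = 0.02665325
P = 25.1100 * 0.96608834 * 0.02665325 - 27.8800 * 1.00000000 * 0.02258111 = 0.0170


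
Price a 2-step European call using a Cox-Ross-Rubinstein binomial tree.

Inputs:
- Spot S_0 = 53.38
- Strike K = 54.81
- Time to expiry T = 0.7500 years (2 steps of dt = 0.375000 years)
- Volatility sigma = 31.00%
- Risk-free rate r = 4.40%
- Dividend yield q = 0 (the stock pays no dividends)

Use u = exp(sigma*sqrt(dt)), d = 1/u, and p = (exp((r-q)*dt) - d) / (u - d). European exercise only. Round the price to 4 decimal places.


dt = T/N = 0.375000
u = exp(sigma*sqrt(dt)) = 1.209051; d = 1/u = 0.827095
p = (exp((r-q)*dt) - d) / (u - d) = 0.496240
Discount per step: exp(-r*dt) = 0.983635
Stock lattice S(k, i) with i counting down-moves:
  k=0: S(0,0) = 53.3800
  k=1: S(1,0) = 64.5391; S(1,1) = 44.1503
  k=2: S(2,0) = 78.0311; S(2,1) = 53.3800; S(2,2) = 36.5165
Terminal payoffs V(N, i) = max(S_T - K, 0):
  V(2,0) = 23.221068; V(2,1) = 0.000000; V(2,2) = 0.000000
Backward induction: V(k, i) = exp(-r*dt) * [p * V(k+1, i) + (1-p) * V(k+1, i+1)].
  V(1,0) = exp(-r*dt) * [p*23.221068 + (1-p)*0.000000] = 11.334656
  V(1,1) = exp(-r*dt) * [p*0.000000 + (1-p)*0.000000] = 0.000000
  V(0,0) = exp(-r*dt) * [p*11.334656 + (1-p)*0.000000] = 5.532666

Answer: Price = V(0,0) = 5.5327


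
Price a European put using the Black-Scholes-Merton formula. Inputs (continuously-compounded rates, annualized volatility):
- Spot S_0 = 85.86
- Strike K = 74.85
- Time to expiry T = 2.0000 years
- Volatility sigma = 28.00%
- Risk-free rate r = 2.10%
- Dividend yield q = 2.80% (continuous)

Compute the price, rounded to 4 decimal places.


Answer: Price = 7.8649

Derivation:
d1 = (ln(S/K) + (r - q + 0.5*sigma^2) * T) / (sigma * sqrt(T)) = 0.50919757
d2 = d1 - sigma * sqrt(T) = 0.11321778
exp(-rT) = 0.95886978; exp(-qT) = 0.94553914
P = K * exp(-rT) * N(-d2) - S_0 * exp(-qT) * N(-d1)
N(-d1) = 0.30530687; N(-d2) = 0.45492895
P = 74.8500 * 0.95886978 * 0.45492895 - 85.8600 * 0.94553914 * 0.30530687 = 7.8649


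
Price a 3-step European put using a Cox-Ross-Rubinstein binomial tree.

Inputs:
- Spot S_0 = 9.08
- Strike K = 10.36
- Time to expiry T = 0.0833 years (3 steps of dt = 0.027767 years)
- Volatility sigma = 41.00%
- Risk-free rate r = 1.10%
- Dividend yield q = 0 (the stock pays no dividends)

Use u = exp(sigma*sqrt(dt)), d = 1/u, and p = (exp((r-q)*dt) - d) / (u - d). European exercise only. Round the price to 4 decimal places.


dt = T/N = 0.027767
u = exp(sigma*sqrt(dt)) = 1.070708; d = 1/u = 0.933962
p = (exp((r-q)*dt) - d) / (u - d) = 0.485161
Discount per step: exp(-r*dt) = 0.999695
Stock lattice S(k, i) with i counting down-moves:
  k=0: S(0,0) = 9.0800
  k=1: S(1,0) = 9.7220; S(1,1) = 8.4804
  k=2: S(2,0) = 10.4094; S(2,1) = 9.0800; S(2,2) = 7.9203
  k=3: S(3,0) = 11.1455; S(3,1) = 9.7220; S(3,2) = 8.4804; S(3,3) = 7.3973
Terminal payoffs V(N, i) = max(K - S_T, 0):
  V(3,0) = 0.000000; V(3,1) = 0.637976; V(3,2) = 1.879626; V(3,3) = 2.962699
Backward induction: V(k, i) = exp(-r*dt) * [p * V(k+1, i) + (1-p) * V(k+1, i+1)].
  V(2,0) = exp(-r*dt) * [p*0.000000 + (1-p)*0.637976] = 0.328355
  V(2,1) = exp(-r*dt) * [p*0.637976 + (1-p)*1.879626] = 1.276836
  V(2,2) = exp(-r*dt) * [p*1.879626 + (1-p)*2.962699] = 2.436490
  V(1,0) = exp(-r*dt) * [p*0.328355 + (1-p)*1.276836] = 0.816421
  V(1,1) = exp(-r*dt) * [p*1.276836 + (1-p)*2.436490] = 1.873300
  V(0,0) = exp(-r*dt) * [p*0.816421 + (1-p)*1.873300] = 1.360128

Answer: Price = V(0,0) = 1.3601


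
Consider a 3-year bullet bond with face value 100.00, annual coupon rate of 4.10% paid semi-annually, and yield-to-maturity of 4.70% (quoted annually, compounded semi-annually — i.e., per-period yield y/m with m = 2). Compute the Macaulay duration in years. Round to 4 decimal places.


Coupon per period c = face * coupon_rate / m = 2.050000
Periods per year m = 2; per-period yield y/m = 0.023500
Number of cashflows N = 6
Cashflows (t years, CF_t, discount factor 1/(1+y/m)^(m*t), PV):
  t = 0.5000: CF_t = 2.050000, DF = 0.977040, PV = 2.002931
  t = 1.0000: CF_t = 2.050000, DF = 0.954606, PV = 1.956943
  t = 1.5000: CF_t = 2.050000, DF = 0.932688, PV = 1.912011
  t = 2.0000: CF_t = 2.050000, DF = 0.911273, PV = 1.868110
  t = 2.5000: CF_t = 2.050000, DF = 0.890350, PV = 1.825218
  t = 3.0000: CF_t = 102.050000, DF = 0.869907, PV = 88.774028
Price P = sum_t PV_t = 98.339241
Macaulay numerator sum_t t * PV_t:
  t * PV_t at t = 0.5000: 1.001466
  t * PV_t at t = 1.0000: 1.956943
  t * PV_t at t = 1.5000: 2.868016
  t * PV_t at t = 2.0000: 3.736220
  t * PV_t at t = 2.5000: 4.563044
  t * PV_t at t = 3.0000: 266.322085
Macaulay duration D = (sum_t t * PV_t) / P = 280.447773 / 98.339241 = 2.851840

Answer: Macaulay duration = 2.8518 years


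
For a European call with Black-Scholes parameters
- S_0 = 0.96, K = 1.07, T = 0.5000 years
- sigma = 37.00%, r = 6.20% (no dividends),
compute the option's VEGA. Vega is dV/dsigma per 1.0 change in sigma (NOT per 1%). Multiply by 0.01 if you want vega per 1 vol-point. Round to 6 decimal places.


Answer: Vega = 0.267135

Derivation:
d1 = -0.1653316675; d2 = -0.4269611765
phi(d1) = 0.3935269154; exp(-qT) = 1.0000000000; exp(-rT) = 0.9694755731
Vega = S * exp(-qT) * phi(d1) * sqrt(T) = 0.9600 * 1.0000000000 * 0.3935269154 * 0.7071067812 = 0.267135


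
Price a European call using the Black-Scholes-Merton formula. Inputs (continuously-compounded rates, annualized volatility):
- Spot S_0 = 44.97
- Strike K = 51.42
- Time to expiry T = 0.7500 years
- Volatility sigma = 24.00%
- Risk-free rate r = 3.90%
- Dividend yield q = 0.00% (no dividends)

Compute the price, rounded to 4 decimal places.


Answer: Price = 1.9304

Derivation:
d1 = (ln(S/K) + (r - q + 0.5*sigma^2) * T) / (sigma * sqrt(T)) = -0.40020766
d2 = d1 - sigma * sqrt(T) = -0.60805376
exp(-rT) = 0.97117364; exp(-qT) = 1.00000000
C = S_0 * exp(-qT) * N(d1) - K * exp(-rT) * N(d2)
N(d1) = 0.34450178; N(d2) = 0.27157591
C = 44.9700 * 1.00000000 * 0.34450178 - 51.4200 * 0.97117364 * 0.27157591 = 1.9304


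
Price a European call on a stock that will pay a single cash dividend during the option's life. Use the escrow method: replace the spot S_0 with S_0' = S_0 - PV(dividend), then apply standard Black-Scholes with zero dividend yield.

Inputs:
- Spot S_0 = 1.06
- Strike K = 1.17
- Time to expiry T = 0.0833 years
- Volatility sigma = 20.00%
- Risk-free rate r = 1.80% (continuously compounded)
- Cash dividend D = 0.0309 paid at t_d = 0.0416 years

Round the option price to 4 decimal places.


Answer: Price = 0.0003

Derivation:
PV(D) = D * exp(-r * t_d) = 0.0309 * 0.99925148 = 0.03087687
S_0' = S_0 - PV(D) = 1.0600 - 0.03087687 = 1.02912313
d1 = (ln(S_0'/K) + (r + sigma^2/2)*T) / (sigma*sqrt(T)) = -2.16777025
d2 = d1 - sigma*sqrt(T) = -2.22549373
exp(-rT) = 0.99850172
N(d1) = 0.01508809; N(d2) = 0.01302406
C = S_0' * N(d1) - K * exp(-rT) * N(d2) = 1.02912313 * 0.01508809 - 1.1700 * 0.99850172 * 0.01302406 = 0.0003


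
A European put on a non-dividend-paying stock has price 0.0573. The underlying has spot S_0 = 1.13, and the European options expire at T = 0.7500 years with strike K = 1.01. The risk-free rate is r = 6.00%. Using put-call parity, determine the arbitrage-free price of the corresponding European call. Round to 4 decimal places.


Answer: Call price = 0.2217

Derivation:
Put-call parity: C - P = S_0 * exp(-qT) - K * exp(-rT).
S_0 * exp(-qT) = 1.1300 * 1.00000000 = 1.13000000
K * exp(-rT) = 1.0100 * 0.95599748 = 0.96555746
C = P + S*exp(-qT) - K*exp(-rT)
C = 0.0573 + 1.13000000 - 0.96555746 = 0.2217


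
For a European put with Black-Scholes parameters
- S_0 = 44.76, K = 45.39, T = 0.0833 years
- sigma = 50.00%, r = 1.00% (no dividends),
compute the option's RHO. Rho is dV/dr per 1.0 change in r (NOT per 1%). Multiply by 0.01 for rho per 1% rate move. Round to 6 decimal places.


Answer: Rho = -2.133851

Derivation:
d1 = -0.0189277090; d2 = -0.1632364059
phi(d1) = 0.3988708246; exp(-qT) = 1.0000000000; exp(-rT) = 0.9991673468
N(-d2) = 0.5648338486
Rho = -K*T*exp(-rT)*N(-d2) = -45.3900 * 0.0833 * 0.9991673468 * 0.5648338486 = -2.133851


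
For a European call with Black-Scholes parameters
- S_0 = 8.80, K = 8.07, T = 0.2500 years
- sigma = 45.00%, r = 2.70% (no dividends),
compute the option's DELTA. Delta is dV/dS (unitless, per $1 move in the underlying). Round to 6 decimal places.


Answer: Delta = 0.701036

Derivation:
d1 = 0.5273810631; d2 = 0.3023810631
phi(d1) = 0.3471480524; exp(-qT) = 1.0000000000; exp(-rT) = 0.9932727301
N(d1) = 0.7010355044
Delta = exp(-qT) * N(d1) = 1.0000000000 * 0.7010355044 = 0.701036


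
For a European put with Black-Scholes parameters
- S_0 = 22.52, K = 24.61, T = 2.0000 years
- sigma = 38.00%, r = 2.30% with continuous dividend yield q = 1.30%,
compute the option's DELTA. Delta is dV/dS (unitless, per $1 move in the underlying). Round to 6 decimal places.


Answer: Delta = -0.432629

Derivation:
d1 = 0.1407718207; d2 = -0.3966293330
phi(d1) = 0.3950089382; exp(-qT) = 0.9743350896; exp(-rT) = 0.9550419622
N(-d1) = 0.4440251026
Delta = -exp(-qT) * N(-d1) = -0.9743350896 * 0.4440251026 = -0.432629


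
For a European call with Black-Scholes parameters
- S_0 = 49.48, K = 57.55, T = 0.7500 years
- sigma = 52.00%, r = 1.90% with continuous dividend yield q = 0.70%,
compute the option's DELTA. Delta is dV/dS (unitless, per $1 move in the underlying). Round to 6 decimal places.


Answer: Delta = 0.461577

Derivation:
d1 = -0.0903455191; d2 = -0.5406787291
phi(d1) = 0.3973174524; exp(-qT) = 0.9947637572; exp(-rT) = 0.9858510507
N(d1) = 0.4640063245
Delta = exp(-qT) * N(d1) = 0.9947637572 * 0.4640063245 = 0.461577


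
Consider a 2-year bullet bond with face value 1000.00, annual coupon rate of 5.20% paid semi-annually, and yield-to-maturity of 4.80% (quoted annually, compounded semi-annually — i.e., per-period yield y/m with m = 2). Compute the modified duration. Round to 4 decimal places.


Coupon per period c = face * coupon_rate / m = 26.000000
Periods per year m = 2; per-period yield y/m = 0.024000
Number of cashflows N = 4
Cashflows (t years, CF_t, discount factor 1/(1+y/m)^(m*t), PV):
  t = 0.5000: CF_t = 26.000000, DF = 0.976562, PV = 25.390625
  t = 1.0000: CF_t = 26.000000, DF = 0.953674, PV = 24.795532
  t = 1.5000: CF_t = 26.000000, DF = 0.931323, PV = 24.214387
  t = 2.0000: CF_t = 1026.000000, DF = 0.909495, PV = 933.141564
Price P = sum_t PV_t = 1007.542108
First compute Macaulay numerator sum_t t * PV_t:
  t * PV_t at t = 0.5000: 12.695312
  t * PV_t at t = 1.0000: 24.795532
  t * PV_t at t = 1.5000: 36.321580
  t * PV_t at t = 2.0000: 1866.283128
Macaulay duration D = 1940.095553 / 1007.542108 = 1.925573
Modified duration = D / (1 + y/m) = 1.925573 / (1 + 0.024000) = 1.880442

Answer: Modified duration = 1.8804


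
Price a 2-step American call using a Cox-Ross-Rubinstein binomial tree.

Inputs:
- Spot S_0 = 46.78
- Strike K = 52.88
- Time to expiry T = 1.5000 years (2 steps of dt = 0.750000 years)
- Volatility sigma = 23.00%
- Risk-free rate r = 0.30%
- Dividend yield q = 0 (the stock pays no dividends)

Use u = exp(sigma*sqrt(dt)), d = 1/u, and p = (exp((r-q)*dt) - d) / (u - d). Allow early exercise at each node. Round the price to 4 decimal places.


Answer: Price = V(0,0) = 3.4762

Derivation:
dt = T/N = 0.750000
u = exp(sigma*sqrt(dt)) = 1.220409; d = 1/u = 0.819398
p = (exp((r-q)*dt) - d) / (u - d) = 0.455985
Discount per step: exp(-r*dt) = 0.997753
Stock lattice S(k, i) with i counting down-moves:
  k=0: S(0,0) = 46.7800
  k=1: S(1,0) = 57.0907; S(1,1) = 38.3314
  k=2: S(2,0) = 69.6740; S(2,1) = 46.7800; S(2,2) = 31.4087
Terminal payoffs V(N, i) = max(S_T - K, 0):
  V(2,0) = 16.794016; V(2,1) = 0.000000; V(2,2) = 0.000000
Backward induction: V(k, i) = exp(-r*dt) * [p * V(k+1, i) + (1-p) * V(k+1, i+1)]; then take max(V_cont, immediate exercise) for American.
  V(1,0) = exp(-r*dt) * [p*16.794016 + (1-p)*0.000000] = 7.640603; exercise = 4.210721; V(1,0) = max -> 7.640603
  V(1,1) = exp(-r*dt) * [p*0.000000 + (1-p)*0.000000] = 0.000000; exercise = 0.000000; V(1,1) = max -> 0.000000
  V(0,0) = exp(-r*dt) * [p*7.640603 + (1-p)*0.000000] = 3.476168; exercise = 0.000000; V(0,0) = max -> 3.476168


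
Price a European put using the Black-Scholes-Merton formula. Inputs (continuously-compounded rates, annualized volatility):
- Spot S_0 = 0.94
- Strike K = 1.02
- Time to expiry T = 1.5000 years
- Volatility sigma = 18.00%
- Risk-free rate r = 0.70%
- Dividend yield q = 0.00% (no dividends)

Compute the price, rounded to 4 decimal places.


d1 = (ln(S/K) + (r - q + 0.5*sigma^2) * T) / (sigma * sqrt(T)) = -0.21264307
d2 = d1 - sigma * sqrt(T) = -0.43309714
exp(-rT) = 0.98955493; exp(-qT) = 1.00000000
P = K * exp(-rT) * N(-d2) - S_0 * exp(-qT) * N(-d1)
N(-d1) = 0.58419731; N(-d2) = 0.66752790
P = 1.0200 * 0.98955493 * 0.66752790 - 0.9400 * 1.00000000 * 0.58419731 = 0.1246

Answer: Price = 0.1246


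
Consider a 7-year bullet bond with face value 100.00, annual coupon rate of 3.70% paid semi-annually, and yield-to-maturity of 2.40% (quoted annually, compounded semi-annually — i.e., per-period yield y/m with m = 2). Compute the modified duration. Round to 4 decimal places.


Coupon per period c = face * coupon_rate / m = 1.850000
Periods per year m = 2; per-period yield y/m = 0.012000
Number of cashflows N = 14
Cashflows (t years, CF_t, discount factor 1/(1+y/m)^(m*t), PV):
  t = 0.5000: CF_t = 1.850000, DF = 0.988142, PV = 1.828063
  t = 1.0000: CF_t = 1.850000, DF = 0.976425, PV = 1.806387
  t = 1.5000: CF_t = 1.850000, DF = 0.964847, PV = 1.784967
  t = 2.0000: CF_t = 1.850000, DF = 0.953406, PV = 1.763801
  t = 2.5000: CF_t = 1.850000, DF = 0.942101, PV = 1.742887
  t = 3.0000: CF_t = 1.850000, DF = 0.930930, PV = 1.722220
  t = 3.5000: CF_t = 1.850000, DF = 0.919891, PV = 1.701799
  t = 4.0000: CF_t = 1.850000, DF = 0.908983, PV = 1.681619
  t = 4.5000: CF_t = 1.850000, DF = 0.898205, PV = 1.661679
  t = 5.0000: CF_t = 1.850000, DF = 0.887554, PV = 1.641975
  t = 5.5000: CF_t = 1.850000, DF = 0.877030, PV = 1.622505
  t = 6.0000: CF_t = 1.850000, DF = 0.866630, PV = 1.603266
  t = 6.5000: CF_t = 1.850000, DF = 0.856354, PV = 1.584255
  t = 7.0000: CF_t = 101.850000, DF = 0.846200, PV = 86.185431
Price P = sum_t PV_t = 108.330854
First compute Macaulay numerator sum_t t * PV_t:
  t * PV_t at t = 0.5000: 0.914032
  t * PV_t at t = 1.0000: 1.806387
  t * PV_t at t = 1.5000: 2.677450
  t * PV_t at t = 2.0000: 3.527603
  t * PV_t at t = 2.5000: 4.357217
  t * PV_t at t = 3.0000: 5.166660
  t * PV_t at t = 3.5000: 5.956295
  t * PV_t at t = 4.0000: 6.726476
  t * PV_t at t = 4.5000: 7.477555
  t * PV_t at t = 5.0000: 8.209876
  t * PV_t at t = 5.5000: 8.923778
  t * PV_t at t = 6.0000: 9.619596
  t * PV_t at t = 6.5000: 10.297657
  t * PV_t at t = 7.0000: 603.298018
Macaulay duration D = 678.958600 / 108.330854 = 6.267454
Modified duration = D / (1 + y/m) = 6.267454 / (1 + 0.012000) = 6.193136

Answer: Modified duration = 6.1931


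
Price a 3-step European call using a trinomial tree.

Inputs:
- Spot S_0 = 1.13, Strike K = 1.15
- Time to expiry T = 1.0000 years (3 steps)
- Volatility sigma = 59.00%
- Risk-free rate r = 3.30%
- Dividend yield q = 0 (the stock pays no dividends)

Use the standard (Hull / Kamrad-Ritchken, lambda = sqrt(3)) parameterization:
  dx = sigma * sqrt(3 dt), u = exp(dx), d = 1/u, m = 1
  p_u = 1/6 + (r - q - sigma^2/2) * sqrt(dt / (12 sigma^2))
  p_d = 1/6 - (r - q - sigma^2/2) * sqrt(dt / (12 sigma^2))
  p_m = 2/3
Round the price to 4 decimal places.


Answer: Price = V(0,0) = 0.2434

Derivation:
dt = T/N = 0.333333; dx = sigma*sqrt(3*dt) = 0.590000
u = exp(dx) = 1.803988; d = 1/u = 0.554327
p_u = 0.126822, p_m = 0.666667, p_d = 0.206511
Discount per step: exp(-r*dt) = 0.989060
Stock lattice S(k, j) with j the centered position index:
  k=0: S(0,+0) = 1.1300
  k=1: S(1,-1) = 0.6264; S(1,+0) = 1.1300; S(1,+1) = 2.0385
  k=2: S(2,-2) = 0.3472; S(2,-1) = 0.6264; S(2,+0) = 1.1300; S(2,+1) = 2.0385; S(2,+2) = 3.6774
  k=3: S(3,-3) = 0.1925; S(3,-2) = 0.3472; S(3,-1) = 0.6264; S(3,+0) = 1.1300; S(3,+1) = 2.0385; S(3,+2) = 3.6774; S(3,+3) = 6.6341
Terminal payoffs V(N, j) = max(S_T - K, 0):
  V(3,-3) = 0.000000; V(3,-2) = 0.000000; V(3,-1) = 0.000000; V(3,+0) = 0.000000; V(3,+1) = 0.888507; V(3,+2) = 2.527443; V(3,+3) = 5.484064
Backward induction: V(k, j) = exp(-r*dt) * [p_u * V(k+1, j+1) + p_m * V(k+1, j) + p_d * V(k+1, j-1)]
  V(2,-2) = exp(-r*dt) * [p_u*0.000000 + p_m*0.000000 + p_d*0.000000] = 0.000000
  V(2,-1) = exp(-r*dt) * [p_u*0.000000 + p_m*0.000000 + p_d*0.000000] = 0.000000
  V(2,+0) = exp(-r*dt) * [p_u*0.888507 + p_m*0.000000 + p_d*0.000000] = 0.111450
  V(2,+1) = exp(-r*dt) * [p_u*2.527443 + p_m*0.888507 + p_d*0.000000] = 0.902887
  V(2,+2) = exp(-r*dt) * [p_u*5.484064 + p_m*2.527443 + p_d*0.888507] = 2.535900
  V(1,-1) = exp(-r*dt) * [p_u*0.111450 + p_m*0.000000 + p_d*0.000000] = 0.013980
  V(1,+0) = exp(-r*dt) * [p_u*0.902887 + p_m*0.111450 + p_d*0.000000] = 0.186740
  V(1,+1) = exp(-r*dt) * [p_u*2.535900 + p_m*0.902887 + p_d*0.111450] = 0.936193
  V(0,+0) = exp(-r*dt) * [p_u*0.936193 + p_m*0.186740 + p_d*0.013980] = 0.243418


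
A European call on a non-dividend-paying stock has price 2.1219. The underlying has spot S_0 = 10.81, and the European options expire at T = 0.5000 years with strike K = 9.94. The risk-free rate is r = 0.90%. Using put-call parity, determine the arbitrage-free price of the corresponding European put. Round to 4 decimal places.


Answer: Put price = 1.2073

Derivation:
Put-call parity: C - P = S_0 * exp(-qT) - K * exp(-rT).
S_0 * exp(-qT) = 10.8100 * 1.00000000 = 10.81000000
K * exp(-rT) = 9.9400 * 0.99551011 = 9.89537049
P = C - S*exp(-qT) + K*exp(-rT)
P = 2.1219 - 10.81000000 + 9.89537049 = 1.2073


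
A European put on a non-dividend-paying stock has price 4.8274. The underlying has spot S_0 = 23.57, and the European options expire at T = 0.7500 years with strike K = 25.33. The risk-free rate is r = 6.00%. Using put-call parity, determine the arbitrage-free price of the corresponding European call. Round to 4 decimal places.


Put-call parity: C - P = S_0 * exp(-qT) - K * exp(-rT).
S_0 * exp(-qT) = 23.5700 * 1.00000000 = 23.57000000
K * exp(-rT) = 25.3300 * 0.95599748 = 24.21541621
C = P + S*exp(-qT) - K*exp(-rT)
C = 4.8274 + 23.57000000 - 24.21541621 = 4.1820

Answer: Call price = 4.1820


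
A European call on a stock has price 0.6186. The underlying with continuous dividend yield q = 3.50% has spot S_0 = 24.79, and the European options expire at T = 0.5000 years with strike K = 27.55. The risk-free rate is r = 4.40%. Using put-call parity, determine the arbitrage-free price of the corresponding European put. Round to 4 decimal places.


Put-call parity: C - P = S_0 * exp(-qT) - K * exp(-rT).
S_0 * exp(-qT) = 24.7900 * 0.98265224 = 24.35994892
K * exp(-rT) = 27.5500 * 0.97824024 = 26.95051848
P = C - S*exp(-qT) + K*exp(-rT)
P = 0.6186 - 24.35994892 + 26.95051848 = 3.2092

Answer: Put price = 3.2092


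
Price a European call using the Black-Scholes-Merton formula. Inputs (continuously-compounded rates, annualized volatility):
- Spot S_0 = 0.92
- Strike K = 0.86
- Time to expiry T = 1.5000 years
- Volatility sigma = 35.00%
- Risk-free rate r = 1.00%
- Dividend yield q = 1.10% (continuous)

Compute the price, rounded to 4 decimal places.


Answer: Price = 0.1793

Derivation:
d1 = (ln(S/K) + (r - q + 0.5*sigma^2) * T) / (sigma * sqrt(T)) = 0.36816130
d2 = d1 - sigma * sqrt(T) = -0.06049941
exp(-rT) = 0.98511194; exp(-qT) = 0.98363538
C = S_0 * exp(-qT) * N(d1) - K * exp(-rT) * N(d2)
N(d1) = 0.64362352; N(d2) = 0.47587894
C = 0.9200 * 0.98363538 * 0.64362352 - 0.8600 * 0.98511194 * 0.47587894 = 0.1793


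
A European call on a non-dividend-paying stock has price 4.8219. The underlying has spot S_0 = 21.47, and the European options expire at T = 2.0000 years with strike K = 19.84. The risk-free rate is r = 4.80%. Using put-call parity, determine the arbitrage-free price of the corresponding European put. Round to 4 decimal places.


Answer: Put price = 1.3758

Derivation:
Put-call parity: C - P = S_0 * exp(-qT) - K * exp(-rT).
S_0 * exp(-qT) = 21.4700 * 1.00000000 = 21.47000000
K * exp(-rT) = 19.8400 * 0.90846402 = 18.02392608
P = C - S*exp(-qT) + K*exp(-rT)
P = 4.8219 - 21.47000000 + 18.02392608 = 1.3758


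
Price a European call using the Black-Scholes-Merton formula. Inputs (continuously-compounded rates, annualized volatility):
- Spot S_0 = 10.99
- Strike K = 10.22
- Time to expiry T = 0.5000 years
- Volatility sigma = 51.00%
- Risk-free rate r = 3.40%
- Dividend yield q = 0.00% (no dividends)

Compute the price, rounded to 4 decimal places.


Answer: Price = 2.0220

Derivation:
d1 = (ln(S/K) + (r - q + 0.5*sigma^2) * T) / (sigma * sqrt(T)) = 0.42887880
d2 = d1 - sigma * sqrt(T) = 0.06825434
exp(-rT) = 0.98314368; exp(-qT) = 1.00000000
C = S_0 * exp(-qT) * N(d1) - K * exp(-rT) * N(d2)
N(d1) = 0.66599428; N(d2) = 0.52720841
C = 10.9900 * 1.00000000 * 0.66599428 - 10.2200 * 0.98314368 * 0.52720841 = 2.0220


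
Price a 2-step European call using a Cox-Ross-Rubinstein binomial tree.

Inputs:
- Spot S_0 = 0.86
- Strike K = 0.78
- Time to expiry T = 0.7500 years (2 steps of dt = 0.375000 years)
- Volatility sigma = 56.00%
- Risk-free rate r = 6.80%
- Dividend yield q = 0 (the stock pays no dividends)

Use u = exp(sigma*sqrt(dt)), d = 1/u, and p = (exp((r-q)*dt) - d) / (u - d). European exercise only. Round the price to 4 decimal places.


dt = T/N = 0.375000
u = exp(sigma*sqrt(dt)) = 1.409068; d = 1/u = 0.709689
p = (exp((r-q)*dt) - d) / (u - d) = 0.452028
Discount per step: exp(-r*dt) = 0.974822
Stock lattice S(k, i) with i counting down-moves:
  k=0: S(0,0) = 0.8600
  k=1: S(1,0) = 1.2118; S(1,1) = 0.6103
  k=2: S(2,0) = 1.7075; S(2,1) = 0.8600; S(2,2) = 0.4331
Terminal payoffs V(N, i) = max(S_T - K, 0):
  V(2,0) = 0.927507; V(2,1) = 0.080000; V(2,2) = 0.000000
Backward induction: V(k, i) = exp(-r*dt) * [p * V(k+1, i) + (1-p) * V(k+1, i+1)].
  V(1,0) = exp(-r*dt) * [p*0.927507 + (1-p)*0.080000] = 0.451437
  V(1,1) = exp(-r*dt) * [p*0.080000 + (1-p)*0.000000] = 0.035252
  V(0,0) = exp(-r*dt) * [p*0.451437 + (1-p)*0.035252] = 0.217755

Answer: Price = V(0,0) = 0.2178


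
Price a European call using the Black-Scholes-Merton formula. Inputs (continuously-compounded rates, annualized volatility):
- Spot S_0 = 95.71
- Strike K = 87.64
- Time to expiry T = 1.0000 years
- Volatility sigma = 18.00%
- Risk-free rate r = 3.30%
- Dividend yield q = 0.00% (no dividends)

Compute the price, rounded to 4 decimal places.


Answer: Price = 13.3354

Derivation:
d1 = (ln(S/K) + (r - q + 0.5*sigma^2) * T) / (sigma * sqrt(T)) = 0.76269595
d2 = d1 - sigma * sqrt(T) = 0.58269595
exp(-rT) = 0.96753856; exp(-qT) = 1.00000000
C = S_0 * exp(-qT) * N(d1) - K * exp(-rT) * N(d2)
N(d1) = 0.77717763; N(d2) = 0.71995100
C = 95.7100 * 1.00000000 * 0.77717763 - 87.6400 * 0.96753856 * 0.71995100 = 13.3354


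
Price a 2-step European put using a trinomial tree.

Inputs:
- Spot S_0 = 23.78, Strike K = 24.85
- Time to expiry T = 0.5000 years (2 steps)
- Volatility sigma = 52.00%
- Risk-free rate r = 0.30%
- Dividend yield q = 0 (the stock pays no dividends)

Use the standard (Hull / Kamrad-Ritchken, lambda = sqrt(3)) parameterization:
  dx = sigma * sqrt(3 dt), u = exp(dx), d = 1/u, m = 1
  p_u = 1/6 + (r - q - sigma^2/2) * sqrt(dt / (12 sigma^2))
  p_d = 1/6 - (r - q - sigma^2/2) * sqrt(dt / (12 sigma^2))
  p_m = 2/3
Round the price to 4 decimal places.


Answer: Price = V(0,0) = 3.7826

Derivation:
dt = T/N = 0.250000; dx = sigma*sqrt(3*dt) = 0.450333
u = exp(dx) = 1.568835; d = 1/u = 0.637416
p_u = 0.129972, p_m = 0.666667, p_d = 0.203362
Discount per step: exp(-r*dt) = 0.999250
Stock lattice S(k, j) with j the centered position index:
  k=0: S(0,+0) = 23.7800
  k=1: S(1,-1) = 15.1577; S(1,+0) = 23.7800; S(1,+1) = 37.3069
  k=2: S(2,-2) = 9.6618; S(2,-1) = 15.1577; S(2,+0) = 23.7800; S(2,+1) = 37.3069; S(2,+2) = 58.5284
Terminal payoffs V(N, j) = max(K - S_T, 0):
  V(2,-2) = 15.188214; V(2,-1) = 9.692254; V(2,+0) = 1.070000; V(2,+1) = 0.000000; V(2,+2) = 0.000000
Backward induction: V(k, j) = exp(-r*dt) * [p_u * V(k+1, j+1) + p_m * V(k+1, j) + p_d * V(k+1, j-1)]
  V(1,-1) = exp(-r*dt) * [p_u*1.070000 + p_m*9.692254 + p_d*15.188214] = 9.682010
  V(1,+0) = exp(-r*dt) * [p_u*0.000000 + p_m*1.070000 + p_d*9.692254] = 2.682354
  V(1,+1) = exp(-r*dt) * [p_u*0.000000 + p_m*0.000000 + p_d*1.070000] = 0.217434
  V(0,+0) = exp(-r*dt) * [p_u*0.217434 + p_m*2.682354 + p_d*9.682010] = 3.782608


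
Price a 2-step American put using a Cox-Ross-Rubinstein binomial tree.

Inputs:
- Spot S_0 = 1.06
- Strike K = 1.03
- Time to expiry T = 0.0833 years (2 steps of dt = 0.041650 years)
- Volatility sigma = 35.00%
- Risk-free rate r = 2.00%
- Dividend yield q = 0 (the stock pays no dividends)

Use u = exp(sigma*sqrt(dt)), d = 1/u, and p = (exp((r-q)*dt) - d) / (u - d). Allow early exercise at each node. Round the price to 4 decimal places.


Answer: Price = V(0,0) = 0.0291

Derivation:
dt = T/N = 0.041650
u = exp(sigma*sqrt(dt)) = 1.074042; d = 1/u = 0.931062
p = (exp((r-q)*dt) - d) / (u - d) = 0.487979
Discount per step: exp(-r*dt) = 0.999167
Stock lattice S(k, i) with i counting down-moves:
  k=0: S(0,0) = 1.0600
  k=1: S(1,0) = 1.1385; S(1,1) = 0.9869
  k=2: S(2,0) = 1.2228; S(2,1) = 1.0600; S(2,2) = 0.9189
Terminal payoffs V(N, i) = max(K - S_T, 0):
  V(2,0) = 0.000000; V(2,1) = 0.000000; V(2,2) = 0.111111
Backward induction: V(k, i) = exp(-r*dt) * [p * V(k+1, i) + (1-p) * V(k+1, i+1)]; then take max(V_cont, immediate exercise) for American.
  V(1,0) = exp(-r*dt) * [p*0.000000 + (1-p)*0.000000] = 0.000000; exercise = 0.000000; V(1,0) = max -> 0.000000
  V(1,1) = exp(-r*dt) * [p*0.000000 + (1-p)*0.111111] = 0.056844; exercise = 0.043074; V(1,1) = max -> 0.056844
  V(0,0) = exp(-r*dt) * [p*0.000000 + (1-p)*0.056844] = 0.029081; exercise = 0.000000; V(0,0) = max -> 0.029081


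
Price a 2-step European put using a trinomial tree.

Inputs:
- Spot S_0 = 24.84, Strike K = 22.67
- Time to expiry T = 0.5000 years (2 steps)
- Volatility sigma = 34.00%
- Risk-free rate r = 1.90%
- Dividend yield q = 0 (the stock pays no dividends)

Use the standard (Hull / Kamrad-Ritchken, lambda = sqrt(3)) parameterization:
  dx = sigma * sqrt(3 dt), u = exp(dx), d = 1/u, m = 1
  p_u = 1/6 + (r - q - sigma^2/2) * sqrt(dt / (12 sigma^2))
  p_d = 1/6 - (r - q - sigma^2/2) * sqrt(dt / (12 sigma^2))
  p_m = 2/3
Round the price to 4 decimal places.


dt = T/N = 0.250000; dx = sigma*sqrt(3*dt) = 0.294449
u = exp(dx) = 1.342386; d = 1/u = 0.744942
p_u = 0.150195, p_m = 0.666667, p_d = 0.183138
Discount per step: exp(-r*dt) = 0.995261
Stock lattice S(k, j) with j the centered position index:
  k=0: S(0,+0) = 24.8400
  k=1: S(1,-1) = 18.5044; S(1,+0) = 24.8400; S(1,+1) = 33.3449
  k=2: S(2,-2) = 13.7847; S(2,-1) = 18.5044; S(2,+0) = 24.8400; S(2,+1) = 33.3449; S(2,+2) = 44.7617
Terminal payoffs V(N, j) = max(K - S_T, 0):
  V(2,-2) = 8.885318; V(2,-1) = 4.165636; V(2,+0) = 0.000000; V(2,+1) = 0.000000; V(2,+2) = 0.000000
Backward induction: V(k, j) = exp(-r*dt) * [p_u * V(k+1, j+1) + p_m * V(k+1, j) + p_d * V(k+1, j-1)]
  V(1,-1) = exp(-r*dt) * [p_u*0.000000 + p_m*4.165636 + p_d*8.885318] = 4.383460
  V(1,+0) = exp(-r*dt) * [p_u*0.000000 + p_m*0.000000 + p_d*4.165636] = 0.759272
  V(1,+1) = exp(-r*dt) * [p_u*0.000000 + p_m*0.000000 + p_d*0.000000] = 0.000000
  V(0,+0) = exp(-r*dt) * [p_u*0.000000 + p_m*0.759272 + p_d*4.383460] = 1.302757

Answer: Price = V(0,0) = 1.3028


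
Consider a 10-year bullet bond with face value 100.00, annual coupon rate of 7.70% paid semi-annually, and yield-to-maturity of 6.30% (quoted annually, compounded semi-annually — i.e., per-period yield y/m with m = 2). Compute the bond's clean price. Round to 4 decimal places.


Answer: Price = 110.2713

Derivation:
Coupon per period c = face * coupon_rate / m = 3.850000
Periods per year m = 2; per-period yield y/m = 0.031500
Number of cashflows N = 20
Cashflows (t years, CF_t, discount factor 1/(1+y/m)^(m*t), PV):
  t = 0.5000: CF_t = 3.850000, DF = 0.969462, PV = 3.732429
  t = 1.0000: CF_t = 3.850000, DF = 0.939856, PV = 3.618447
  t = 1.5000: CF_t = 3.850000, DF = 0.911155, PV = 3.507947
  t = 2.0000: CF_t = 3.850000, DF = 0.883330, PV = 3.400821
  t = 2.5000: CF_t = 3.850000, DF = 0.856355, PV = 3.296967
  t = 3.0000: CF_t = 3.850000, DF = 0.830204, PV = 3.196284
  t = 3.5000: CF_t = 3.850000, DF = 0.804851, PV = 3.098676
  t = 4.0000: CF_t = 3.850000, DF = 0.780272, PV = 3.004048
  t = 4.5000: CF_t = 3.850000, DF = 0.756444, PV = 2.912310
  t = 5.0000: CF_t = 3.850000, DF = 0.733344, PV = 2.823374
  t = 5.5000: CF_t = 3.850000, DF = 0.710949, PV = 2.737154
  t = 6.0000: CF_t = 3.850000, DF = 0.689238, PV = 2.653566
  t = 6.5000: CF_t = 3.850000, DF = 0.668190, PV = 2.572532
  t = 7.0000: CF_t = 3.850000, DF = 0.647785, PV = 2.493971
  t = 7.5000: CF_t = 3.850000, DF = 0.628003, PV = 2.417810
  t = 8.0000: CF_t = 3.850000, DF = 0.608825, PV = 2.343975
  t = 8.5000: CF_t = 3.850000, DF = 0.590232, PV = 2.272395
  t = 9.0000: CF_t = 3.850000, DF = 0.572208, PV = 2.203000
  t = 9.5000: CF_t = 3.850000, DF = 0.554734, PV = 2.135725
  t = 10.0000: CF_t = 103.850000, DF = 0.537793, PV = 55.849830
Price P = sum_t PV_t = 110.271261
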